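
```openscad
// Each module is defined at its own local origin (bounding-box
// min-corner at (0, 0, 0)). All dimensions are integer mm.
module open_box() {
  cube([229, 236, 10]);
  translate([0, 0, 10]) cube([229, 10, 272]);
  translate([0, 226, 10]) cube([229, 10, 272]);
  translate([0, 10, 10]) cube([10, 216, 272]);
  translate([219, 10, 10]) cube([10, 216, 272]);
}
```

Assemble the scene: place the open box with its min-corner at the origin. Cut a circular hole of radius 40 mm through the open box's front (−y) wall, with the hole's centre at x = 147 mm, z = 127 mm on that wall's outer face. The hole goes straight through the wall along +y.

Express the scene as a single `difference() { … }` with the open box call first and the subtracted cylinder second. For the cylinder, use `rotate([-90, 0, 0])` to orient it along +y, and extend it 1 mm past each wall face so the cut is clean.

difference() {
  open_box();
  translate([147, -1, 127]) rotate([-90, 0, 0]) cylinder(h = 12, r = 40);
}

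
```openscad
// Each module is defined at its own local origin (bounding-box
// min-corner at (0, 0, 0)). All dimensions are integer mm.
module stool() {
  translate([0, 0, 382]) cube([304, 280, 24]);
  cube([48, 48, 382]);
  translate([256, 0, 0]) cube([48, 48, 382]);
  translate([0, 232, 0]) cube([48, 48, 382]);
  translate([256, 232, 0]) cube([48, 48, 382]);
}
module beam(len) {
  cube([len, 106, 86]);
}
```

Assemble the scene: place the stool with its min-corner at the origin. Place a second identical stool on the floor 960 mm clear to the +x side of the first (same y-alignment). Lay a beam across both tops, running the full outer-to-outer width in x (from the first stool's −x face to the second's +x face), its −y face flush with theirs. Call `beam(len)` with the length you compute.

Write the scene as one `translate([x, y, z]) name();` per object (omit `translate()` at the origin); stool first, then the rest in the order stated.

stool();
translate([1264, 0, 0]) stool();
translate([0, 0, 406]) beam(1568);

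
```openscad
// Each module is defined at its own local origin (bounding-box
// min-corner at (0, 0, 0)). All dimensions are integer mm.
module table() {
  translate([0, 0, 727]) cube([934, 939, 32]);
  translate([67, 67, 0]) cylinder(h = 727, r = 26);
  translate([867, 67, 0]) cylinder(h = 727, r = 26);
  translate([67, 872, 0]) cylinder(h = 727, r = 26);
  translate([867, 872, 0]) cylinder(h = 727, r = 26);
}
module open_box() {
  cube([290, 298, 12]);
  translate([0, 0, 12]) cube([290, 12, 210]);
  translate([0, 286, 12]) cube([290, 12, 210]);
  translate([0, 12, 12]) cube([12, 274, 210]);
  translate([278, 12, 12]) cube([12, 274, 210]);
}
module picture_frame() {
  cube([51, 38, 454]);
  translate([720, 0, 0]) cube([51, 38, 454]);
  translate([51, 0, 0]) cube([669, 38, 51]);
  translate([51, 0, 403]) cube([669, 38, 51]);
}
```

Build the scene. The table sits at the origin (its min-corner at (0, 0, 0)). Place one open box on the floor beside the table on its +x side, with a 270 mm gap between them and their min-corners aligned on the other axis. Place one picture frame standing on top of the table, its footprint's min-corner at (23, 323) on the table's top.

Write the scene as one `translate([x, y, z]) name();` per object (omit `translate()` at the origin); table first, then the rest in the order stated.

table();
translate([1204, 0, 0]) open_box();
translate([23, 323, 759]) picture_frame();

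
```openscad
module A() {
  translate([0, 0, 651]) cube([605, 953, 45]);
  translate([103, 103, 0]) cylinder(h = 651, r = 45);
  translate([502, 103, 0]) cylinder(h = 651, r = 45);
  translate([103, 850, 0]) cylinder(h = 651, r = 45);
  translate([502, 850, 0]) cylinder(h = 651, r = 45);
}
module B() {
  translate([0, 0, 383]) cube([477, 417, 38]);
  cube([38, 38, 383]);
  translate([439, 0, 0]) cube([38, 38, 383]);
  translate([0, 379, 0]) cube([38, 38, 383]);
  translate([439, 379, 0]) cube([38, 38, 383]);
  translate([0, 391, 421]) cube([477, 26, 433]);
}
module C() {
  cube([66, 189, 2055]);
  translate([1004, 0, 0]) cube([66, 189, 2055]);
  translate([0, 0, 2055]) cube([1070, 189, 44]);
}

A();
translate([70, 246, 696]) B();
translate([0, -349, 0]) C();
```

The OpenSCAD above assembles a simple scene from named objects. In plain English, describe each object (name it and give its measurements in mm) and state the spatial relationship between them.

A is a rectangular dining table. The top is 605×953×45 mm with its upper surface at z = 696 mm. It stands on four round legs of 90 mm diameter, each leg's bounding box inset 58 mm from the nearest pair of top edges, running from the floor to the underside of the top.

B is a chair. The seat is a 477×417×38 mm slab with its top at z = 421 mm, on four 38×38 mm corner legs (flush with the seat edges, standing on z = 0). A flat backrest 26 mm thick, 433 mm tall, spans the full seat width and rises from the seat top along its +y edge, rear face flush with the rear of the seat.

C is a door frame. The clear opening is 938 mm wide and 2055 mm high. Two 66 mm wide jambs, 189 mm deep, stand either side of the opening from the floor to the top of the opening. A 44 mm thick head sits across the top of both jambs, spanning the full outside width of the frame.

The chair is on top of the table. The door frame is on the floor beside the table on its −y side.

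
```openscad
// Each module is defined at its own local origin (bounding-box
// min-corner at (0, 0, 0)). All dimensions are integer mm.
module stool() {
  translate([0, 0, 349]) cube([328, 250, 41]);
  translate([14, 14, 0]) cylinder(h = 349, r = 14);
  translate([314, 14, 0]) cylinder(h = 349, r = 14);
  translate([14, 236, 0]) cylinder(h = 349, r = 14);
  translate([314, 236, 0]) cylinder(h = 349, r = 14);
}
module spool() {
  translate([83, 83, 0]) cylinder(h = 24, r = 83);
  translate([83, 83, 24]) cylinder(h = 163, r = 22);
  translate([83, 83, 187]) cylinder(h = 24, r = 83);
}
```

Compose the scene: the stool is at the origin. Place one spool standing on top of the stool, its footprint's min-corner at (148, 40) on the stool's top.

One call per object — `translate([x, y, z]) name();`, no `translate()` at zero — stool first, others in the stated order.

stool();
translate([148, 40, 390]) spool();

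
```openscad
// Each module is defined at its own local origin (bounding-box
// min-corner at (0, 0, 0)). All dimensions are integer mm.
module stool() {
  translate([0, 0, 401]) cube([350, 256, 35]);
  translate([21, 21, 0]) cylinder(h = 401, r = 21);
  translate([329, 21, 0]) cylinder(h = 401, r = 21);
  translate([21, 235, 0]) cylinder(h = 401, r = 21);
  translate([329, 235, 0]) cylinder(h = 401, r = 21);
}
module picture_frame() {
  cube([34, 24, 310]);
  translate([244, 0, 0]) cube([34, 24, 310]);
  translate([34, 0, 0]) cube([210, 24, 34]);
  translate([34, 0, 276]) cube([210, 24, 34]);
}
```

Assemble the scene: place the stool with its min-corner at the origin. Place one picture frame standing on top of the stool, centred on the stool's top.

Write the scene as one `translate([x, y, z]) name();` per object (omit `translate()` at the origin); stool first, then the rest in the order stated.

stool();
translate([36, 116, 436]) picture_frame();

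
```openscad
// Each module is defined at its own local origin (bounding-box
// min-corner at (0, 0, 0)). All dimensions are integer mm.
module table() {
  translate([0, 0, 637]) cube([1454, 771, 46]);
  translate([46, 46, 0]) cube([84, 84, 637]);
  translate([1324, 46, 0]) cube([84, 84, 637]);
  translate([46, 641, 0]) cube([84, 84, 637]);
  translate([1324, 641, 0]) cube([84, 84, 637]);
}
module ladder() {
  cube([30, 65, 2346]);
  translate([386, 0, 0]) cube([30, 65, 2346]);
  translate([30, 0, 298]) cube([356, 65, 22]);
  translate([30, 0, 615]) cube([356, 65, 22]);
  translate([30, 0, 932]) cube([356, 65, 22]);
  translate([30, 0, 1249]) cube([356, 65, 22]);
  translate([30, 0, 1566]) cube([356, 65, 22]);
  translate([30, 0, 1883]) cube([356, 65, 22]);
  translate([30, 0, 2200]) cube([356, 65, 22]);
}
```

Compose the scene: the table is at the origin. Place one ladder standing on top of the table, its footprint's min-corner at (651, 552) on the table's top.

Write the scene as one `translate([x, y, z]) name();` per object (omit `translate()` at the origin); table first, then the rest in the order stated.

table();
translate([651, 552, 683]) ladder();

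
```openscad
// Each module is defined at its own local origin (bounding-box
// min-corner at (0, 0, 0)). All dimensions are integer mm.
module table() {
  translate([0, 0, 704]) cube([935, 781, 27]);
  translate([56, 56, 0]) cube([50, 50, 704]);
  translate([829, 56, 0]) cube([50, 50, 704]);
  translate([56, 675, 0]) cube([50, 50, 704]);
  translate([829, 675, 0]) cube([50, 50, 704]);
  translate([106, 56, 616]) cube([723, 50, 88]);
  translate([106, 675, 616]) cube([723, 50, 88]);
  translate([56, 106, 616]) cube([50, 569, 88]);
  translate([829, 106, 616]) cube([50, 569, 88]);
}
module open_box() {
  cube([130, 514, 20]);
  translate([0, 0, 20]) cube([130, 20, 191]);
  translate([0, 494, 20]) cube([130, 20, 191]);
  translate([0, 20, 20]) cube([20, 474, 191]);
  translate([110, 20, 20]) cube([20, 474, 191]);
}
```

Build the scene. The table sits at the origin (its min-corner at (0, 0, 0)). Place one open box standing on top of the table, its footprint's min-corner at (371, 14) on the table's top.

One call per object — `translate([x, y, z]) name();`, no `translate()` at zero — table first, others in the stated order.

table();
translate([371, 14, 731]) open_box();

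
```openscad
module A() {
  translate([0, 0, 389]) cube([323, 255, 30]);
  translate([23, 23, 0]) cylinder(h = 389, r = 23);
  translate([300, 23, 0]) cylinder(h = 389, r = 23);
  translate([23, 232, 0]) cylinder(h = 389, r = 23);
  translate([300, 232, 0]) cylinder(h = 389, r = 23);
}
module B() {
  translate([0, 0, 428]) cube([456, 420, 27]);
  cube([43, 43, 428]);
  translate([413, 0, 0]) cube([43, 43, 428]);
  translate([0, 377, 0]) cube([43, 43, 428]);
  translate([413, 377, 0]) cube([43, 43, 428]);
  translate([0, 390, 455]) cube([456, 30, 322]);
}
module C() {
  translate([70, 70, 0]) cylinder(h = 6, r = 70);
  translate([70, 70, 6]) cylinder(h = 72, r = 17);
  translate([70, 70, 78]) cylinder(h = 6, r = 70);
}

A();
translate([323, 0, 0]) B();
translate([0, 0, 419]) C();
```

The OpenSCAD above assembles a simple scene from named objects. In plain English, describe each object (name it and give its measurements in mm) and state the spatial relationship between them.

A is a simple wooden stool: a rectangular seat 323 mm (x) by 255 mm (y), 30 mm thick, top face at z = 419 mm, on four round legs, each 46 mm in diameter. The legs rest on z = 0, each leg's axis is inset half a diameter from the nearest pair of seat edges (so the leg's bounding box is flush with the corner).

B is a chair. The seat is a 456×420×27 mm slab with its top at z = 455 mm, on four 43×43 mm corner legs (flush with the seat edges, standing on z = 0). A flat backrest 30 mm thick, 322 mm tall, spans the full seat width and rises from the seat top along its +y edge, rear face flush with the rear of the seat.

C is a spool: two coaxial disc flanges of radius 70 mm and thickness 6 mm, joined by a core cylinder of radius 17 mm and height 72 mm. The lower flange rests on z = 0 and the three cylinders share a vertical axis.

The chair is against the stool's +x side, with their −y faces flush. The spool is on top of the stool.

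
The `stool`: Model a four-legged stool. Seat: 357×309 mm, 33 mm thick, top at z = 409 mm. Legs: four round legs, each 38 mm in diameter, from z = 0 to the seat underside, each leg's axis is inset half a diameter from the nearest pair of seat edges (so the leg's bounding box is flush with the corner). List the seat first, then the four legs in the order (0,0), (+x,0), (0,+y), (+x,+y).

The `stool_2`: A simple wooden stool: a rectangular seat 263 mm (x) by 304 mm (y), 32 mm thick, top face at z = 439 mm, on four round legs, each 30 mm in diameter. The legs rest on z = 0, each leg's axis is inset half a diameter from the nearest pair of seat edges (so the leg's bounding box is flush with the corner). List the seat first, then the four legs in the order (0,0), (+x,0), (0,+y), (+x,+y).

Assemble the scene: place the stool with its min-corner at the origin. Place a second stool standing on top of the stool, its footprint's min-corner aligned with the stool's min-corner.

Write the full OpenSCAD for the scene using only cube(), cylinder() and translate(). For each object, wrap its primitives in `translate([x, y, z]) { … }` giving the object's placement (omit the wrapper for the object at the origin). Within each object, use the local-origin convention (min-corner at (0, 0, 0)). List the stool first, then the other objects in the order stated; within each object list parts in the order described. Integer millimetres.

translate([0, 0, 376]) cube([357, 309, 33]);
translate([19, 19, 0]) cylinder(h = 376, r = 19);
translate([338, 19, 0]) cylinder(h = 376, r = 19);
translate([19, 290, 0]) cylinder(h = 376, r = 19);
translate([338, 290, 0]) cylinder(h = 376, r = 19);
translate([0, 0, 409]) {
  translate([0, 0, 407]) cube([263, 304, 32]);
  translate([15, 15, 0]) cylinder(h = 407, r = 15);
  translate([248, 15, 0]) cylinder(h = 407, r = 15);
  translate([15, 289, 0]) cylinder(h = 407, r = 15);
  translate([248, 289, 0]) cylinder(h = 407, r = 15);
}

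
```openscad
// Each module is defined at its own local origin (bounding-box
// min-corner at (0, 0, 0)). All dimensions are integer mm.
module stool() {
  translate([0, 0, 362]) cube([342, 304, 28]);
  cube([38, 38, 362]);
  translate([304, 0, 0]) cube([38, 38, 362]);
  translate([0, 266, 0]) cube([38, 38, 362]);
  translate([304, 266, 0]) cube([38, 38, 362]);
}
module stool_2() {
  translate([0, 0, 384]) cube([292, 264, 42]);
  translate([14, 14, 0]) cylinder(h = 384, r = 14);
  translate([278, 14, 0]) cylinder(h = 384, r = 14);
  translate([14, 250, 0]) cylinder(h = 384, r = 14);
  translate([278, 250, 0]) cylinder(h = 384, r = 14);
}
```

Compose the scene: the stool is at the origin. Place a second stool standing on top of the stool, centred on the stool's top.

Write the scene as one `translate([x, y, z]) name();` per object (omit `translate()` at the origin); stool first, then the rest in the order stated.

stool();
translate([25, 20, 390]) stool_2();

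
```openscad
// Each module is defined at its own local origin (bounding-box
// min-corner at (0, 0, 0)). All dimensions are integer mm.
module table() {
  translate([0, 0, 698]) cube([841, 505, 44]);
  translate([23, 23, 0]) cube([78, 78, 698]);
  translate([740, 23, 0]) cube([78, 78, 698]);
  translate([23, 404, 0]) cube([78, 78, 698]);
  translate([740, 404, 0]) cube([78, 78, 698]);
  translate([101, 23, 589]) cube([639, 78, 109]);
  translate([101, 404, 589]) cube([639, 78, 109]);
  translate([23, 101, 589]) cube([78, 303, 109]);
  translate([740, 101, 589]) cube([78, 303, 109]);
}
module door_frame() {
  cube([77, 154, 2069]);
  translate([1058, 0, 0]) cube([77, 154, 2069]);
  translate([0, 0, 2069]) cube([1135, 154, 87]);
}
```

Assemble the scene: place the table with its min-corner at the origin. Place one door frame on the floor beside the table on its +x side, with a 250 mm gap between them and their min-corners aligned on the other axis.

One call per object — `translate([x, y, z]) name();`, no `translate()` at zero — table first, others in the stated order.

table();
translate([1091, 0, 0]) door_frame();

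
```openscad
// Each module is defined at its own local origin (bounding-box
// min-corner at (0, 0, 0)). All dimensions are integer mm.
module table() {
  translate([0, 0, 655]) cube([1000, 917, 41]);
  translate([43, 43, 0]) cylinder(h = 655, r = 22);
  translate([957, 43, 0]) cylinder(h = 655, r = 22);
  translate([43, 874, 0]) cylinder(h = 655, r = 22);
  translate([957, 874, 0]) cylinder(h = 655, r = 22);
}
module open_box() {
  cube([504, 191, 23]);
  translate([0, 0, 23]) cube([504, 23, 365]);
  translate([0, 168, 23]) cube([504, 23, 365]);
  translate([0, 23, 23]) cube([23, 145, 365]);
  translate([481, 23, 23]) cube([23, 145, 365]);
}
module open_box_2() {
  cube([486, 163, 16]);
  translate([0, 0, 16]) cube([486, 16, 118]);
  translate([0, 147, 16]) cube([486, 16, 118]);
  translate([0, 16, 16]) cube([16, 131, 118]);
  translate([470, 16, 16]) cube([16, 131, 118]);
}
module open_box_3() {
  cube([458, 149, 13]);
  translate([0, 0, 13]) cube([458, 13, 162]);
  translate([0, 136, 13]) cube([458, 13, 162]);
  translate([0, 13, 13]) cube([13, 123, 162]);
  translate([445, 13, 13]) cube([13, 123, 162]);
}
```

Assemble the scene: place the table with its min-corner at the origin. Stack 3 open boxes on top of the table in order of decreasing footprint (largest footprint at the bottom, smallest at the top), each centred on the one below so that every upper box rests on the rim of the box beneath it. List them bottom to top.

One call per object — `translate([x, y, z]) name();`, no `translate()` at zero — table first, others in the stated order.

table();
translate([248, 363, 696]) open_box();
translate([257, 377, 1084]) open_box_2();
translate([271, 384, 1218]) open_box_3();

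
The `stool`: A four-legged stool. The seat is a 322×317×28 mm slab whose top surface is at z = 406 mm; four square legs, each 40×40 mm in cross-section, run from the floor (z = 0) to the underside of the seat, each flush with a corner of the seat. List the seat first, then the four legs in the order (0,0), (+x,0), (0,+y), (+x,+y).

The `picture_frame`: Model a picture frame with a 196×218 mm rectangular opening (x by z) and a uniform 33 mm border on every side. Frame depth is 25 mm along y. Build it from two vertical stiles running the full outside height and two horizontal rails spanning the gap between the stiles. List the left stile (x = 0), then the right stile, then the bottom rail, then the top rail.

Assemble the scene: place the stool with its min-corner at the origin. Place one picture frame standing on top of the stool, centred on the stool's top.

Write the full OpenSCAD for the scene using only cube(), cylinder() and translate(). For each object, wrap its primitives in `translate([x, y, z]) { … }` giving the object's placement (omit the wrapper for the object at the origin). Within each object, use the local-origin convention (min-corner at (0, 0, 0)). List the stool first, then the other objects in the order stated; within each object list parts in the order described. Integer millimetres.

translate([0, 0, 378]) cube([322, 317, 28]);
cube([40, 40, 378]);
translate([282, 0, 0]) cube([40, 40, 378]);
translate([0, 277, 0]) cube([40, 40, 378]);
translate([282, 277, 0]) cube([40, 40, 378]);
translate([30, 146, 406]) {
  cube([33, 25, 284]);
  translate([229, 0, 0]) cube([33, 25, 284]);
  translate([33, 0, 0]) cube([196, 25, 33]);
  translate([33, 0, 251]) cube([196, 25, 33]);
}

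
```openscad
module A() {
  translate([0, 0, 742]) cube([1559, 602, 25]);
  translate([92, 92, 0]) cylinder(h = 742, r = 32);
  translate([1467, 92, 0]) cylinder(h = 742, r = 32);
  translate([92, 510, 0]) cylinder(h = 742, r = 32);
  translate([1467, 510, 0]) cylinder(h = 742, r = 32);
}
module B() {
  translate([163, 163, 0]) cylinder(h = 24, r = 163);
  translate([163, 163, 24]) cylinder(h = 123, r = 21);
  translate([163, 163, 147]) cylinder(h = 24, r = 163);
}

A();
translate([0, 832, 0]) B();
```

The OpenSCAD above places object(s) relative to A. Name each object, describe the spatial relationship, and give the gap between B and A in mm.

The spool's nearest face is 230 mm from the table's +y face.

A is a table. B is a spool. The spool is on the floor beside the table on its +y side. The gap between the spool and the table is 230 mm.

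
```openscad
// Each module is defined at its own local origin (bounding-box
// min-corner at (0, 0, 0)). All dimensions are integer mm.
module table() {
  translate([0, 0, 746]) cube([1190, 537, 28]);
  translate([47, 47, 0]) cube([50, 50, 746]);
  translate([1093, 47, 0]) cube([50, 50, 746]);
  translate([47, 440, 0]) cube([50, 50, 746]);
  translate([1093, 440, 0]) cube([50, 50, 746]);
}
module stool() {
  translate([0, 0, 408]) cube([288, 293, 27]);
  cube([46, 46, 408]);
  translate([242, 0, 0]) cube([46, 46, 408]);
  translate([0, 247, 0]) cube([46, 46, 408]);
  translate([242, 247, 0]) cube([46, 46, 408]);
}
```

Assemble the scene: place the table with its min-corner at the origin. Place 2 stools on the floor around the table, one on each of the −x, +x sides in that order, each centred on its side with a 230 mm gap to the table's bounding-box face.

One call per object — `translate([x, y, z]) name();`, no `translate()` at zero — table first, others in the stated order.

table();
translate([-518, 122, 0]) stool();
translate([1420, 122, 0]) stool();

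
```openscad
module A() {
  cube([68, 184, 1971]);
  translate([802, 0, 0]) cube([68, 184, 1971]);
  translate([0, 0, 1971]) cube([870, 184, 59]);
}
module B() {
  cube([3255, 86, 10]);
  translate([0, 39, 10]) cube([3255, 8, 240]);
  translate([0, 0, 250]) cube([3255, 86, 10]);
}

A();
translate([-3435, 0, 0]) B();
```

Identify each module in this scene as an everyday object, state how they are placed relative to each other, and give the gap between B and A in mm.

The I-beam's nearest face is 180 mm from the door frame's −x face.

A is a door frame. B is an I-beam. The I-beam is on the floor beside the door frame on its −x side. The gap between the I-beam and the door frame is 180 mm.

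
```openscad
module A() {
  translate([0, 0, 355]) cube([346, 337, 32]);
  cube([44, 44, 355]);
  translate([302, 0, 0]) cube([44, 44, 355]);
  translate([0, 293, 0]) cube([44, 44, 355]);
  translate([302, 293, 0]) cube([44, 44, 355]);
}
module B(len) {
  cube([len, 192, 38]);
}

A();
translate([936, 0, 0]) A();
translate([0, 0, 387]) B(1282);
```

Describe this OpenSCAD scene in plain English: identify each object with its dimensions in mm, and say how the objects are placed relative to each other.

A is a four-legged stool. The seat is 346×337 mm, 32 mm thick, top at z = 387 mm. It stands on four square legs, each 44×44 mm in cross-section, from z = 0 to the seat underside, each flush with a corner of the seat.

B is a rectangular beam 1282 mm long (x), 192 mm deep (y), 38 mm thick (z).

The beam spans the tops of two stools placed 590 mm apart, resting at z = 387 mm.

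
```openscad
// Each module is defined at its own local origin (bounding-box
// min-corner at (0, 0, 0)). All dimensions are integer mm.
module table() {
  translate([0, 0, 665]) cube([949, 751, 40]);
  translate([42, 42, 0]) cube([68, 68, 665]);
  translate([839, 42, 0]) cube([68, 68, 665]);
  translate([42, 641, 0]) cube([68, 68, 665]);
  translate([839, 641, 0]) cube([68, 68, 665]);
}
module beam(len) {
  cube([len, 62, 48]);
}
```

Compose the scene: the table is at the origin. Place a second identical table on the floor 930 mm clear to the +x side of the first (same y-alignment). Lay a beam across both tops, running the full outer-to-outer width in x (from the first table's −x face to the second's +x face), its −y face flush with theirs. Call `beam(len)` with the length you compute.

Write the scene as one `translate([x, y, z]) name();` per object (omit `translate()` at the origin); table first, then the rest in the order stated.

table();
translate([1879, 0, 0]) table();
translate([0, 0, 705]) beam(2828);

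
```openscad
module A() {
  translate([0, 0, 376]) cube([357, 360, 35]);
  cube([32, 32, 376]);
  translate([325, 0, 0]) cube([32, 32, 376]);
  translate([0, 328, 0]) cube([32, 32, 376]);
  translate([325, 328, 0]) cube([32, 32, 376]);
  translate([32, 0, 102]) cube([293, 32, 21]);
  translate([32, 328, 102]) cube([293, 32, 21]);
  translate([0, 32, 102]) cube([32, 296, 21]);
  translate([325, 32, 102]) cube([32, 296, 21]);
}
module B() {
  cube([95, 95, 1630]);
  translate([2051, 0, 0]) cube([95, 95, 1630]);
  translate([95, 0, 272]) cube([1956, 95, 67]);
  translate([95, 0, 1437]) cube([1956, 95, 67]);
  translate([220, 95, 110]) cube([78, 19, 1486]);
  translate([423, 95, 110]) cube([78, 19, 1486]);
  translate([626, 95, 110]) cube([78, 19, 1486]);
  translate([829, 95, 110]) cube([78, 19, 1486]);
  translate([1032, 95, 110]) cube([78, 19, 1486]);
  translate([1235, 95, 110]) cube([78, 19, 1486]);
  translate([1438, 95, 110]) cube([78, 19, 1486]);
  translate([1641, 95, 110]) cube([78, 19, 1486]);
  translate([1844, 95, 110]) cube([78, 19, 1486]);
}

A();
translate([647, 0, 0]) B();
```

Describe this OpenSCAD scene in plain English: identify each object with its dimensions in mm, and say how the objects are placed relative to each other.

A is a simple wooden stool: a rectangular seat 357 mm (x) by 360 mm (y), 35 mm thick, top face at z = 411 mm, on four square legs, each 32×32 mm in cross-section. The legs rest on z = 0, each flush with a corner of the seat. Four stretchers, 32 mm wide and 21 mm tall, connect adjacent legs with their undersides at z = 102 mm, each running between the inner faces of the legs it joins and aligned with the legs' outer faces on the other axis.

B is a fence section. Two 95×95 mm posts, 1630 mm tall, stand on the floor with a clear span of 1956 mm between their inner faces. Two horizontal rails of 95×67 mm section span the gap between the posts with their undersides at z = 272 mm and z = 1437 mm, flush with the posts' −y face. 9 pickets, each 78 mm wide, 19 mm thick and 1486 mm tall, are fixed to the +y face of the rails with their bottoms at z = 110 mm, evenly spaced across the span with equal gaps (rounded down to the nearest mm) at the −x end and between each pair — any rounding remainder accumulates at the +x end.

The fence section is on the floor beside the stool on its +x side.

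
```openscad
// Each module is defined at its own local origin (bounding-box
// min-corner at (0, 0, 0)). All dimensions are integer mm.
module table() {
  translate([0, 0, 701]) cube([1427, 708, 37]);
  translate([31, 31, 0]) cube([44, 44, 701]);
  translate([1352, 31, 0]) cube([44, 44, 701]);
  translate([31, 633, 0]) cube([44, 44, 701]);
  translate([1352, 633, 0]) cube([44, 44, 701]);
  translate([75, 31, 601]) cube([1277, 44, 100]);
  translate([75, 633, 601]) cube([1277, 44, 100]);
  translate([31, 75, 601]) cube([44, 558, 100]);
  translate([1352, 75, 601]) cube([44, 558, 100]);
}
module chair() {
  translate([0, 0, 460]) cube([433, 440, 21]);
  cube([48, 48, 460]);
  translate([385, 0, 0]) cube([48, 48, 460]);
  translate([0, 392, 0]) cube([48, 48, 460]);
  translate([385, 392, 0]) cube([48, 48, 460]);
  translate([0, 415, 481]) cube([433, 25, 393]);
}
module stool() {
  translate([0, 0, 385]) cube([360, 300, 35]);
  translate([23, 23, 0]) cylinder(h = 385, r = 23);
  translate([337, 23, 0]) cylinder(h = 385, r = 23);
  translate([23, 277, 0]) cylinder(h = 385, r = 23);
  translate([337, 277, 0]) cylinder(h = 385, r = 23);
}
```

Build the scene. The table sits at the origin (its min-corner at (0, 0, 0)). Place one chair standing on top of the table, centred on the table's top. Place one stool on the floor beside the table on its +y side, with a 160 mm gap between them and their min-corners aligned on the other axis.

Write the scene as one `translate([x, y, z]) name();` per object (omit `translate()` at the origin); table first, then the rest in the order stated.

table();
translate([497, 134, 738]) chair();
translate([0, 868, 0]) stool();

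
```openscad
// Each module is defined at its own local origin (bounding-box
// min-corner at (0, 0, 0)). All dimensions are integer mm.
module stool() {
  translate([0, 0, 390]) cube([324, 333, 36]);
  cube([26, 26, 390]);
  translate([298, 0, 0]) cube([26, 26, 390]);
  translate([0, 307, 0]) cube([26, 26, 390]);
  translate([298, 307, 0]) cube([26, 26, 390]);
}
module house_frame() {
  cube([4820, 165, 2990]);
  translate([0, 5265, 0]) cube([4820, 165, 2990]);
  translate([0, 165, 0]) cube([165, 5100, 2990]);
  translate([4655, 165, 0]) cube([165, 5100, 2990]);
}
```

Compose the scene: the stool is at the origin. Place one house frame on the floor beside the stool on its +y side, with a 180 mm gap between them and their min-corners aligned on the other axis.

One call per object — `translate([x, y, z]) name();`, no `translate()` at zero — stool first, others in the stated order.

stool();
translate([0, 513, 0]) house_frame();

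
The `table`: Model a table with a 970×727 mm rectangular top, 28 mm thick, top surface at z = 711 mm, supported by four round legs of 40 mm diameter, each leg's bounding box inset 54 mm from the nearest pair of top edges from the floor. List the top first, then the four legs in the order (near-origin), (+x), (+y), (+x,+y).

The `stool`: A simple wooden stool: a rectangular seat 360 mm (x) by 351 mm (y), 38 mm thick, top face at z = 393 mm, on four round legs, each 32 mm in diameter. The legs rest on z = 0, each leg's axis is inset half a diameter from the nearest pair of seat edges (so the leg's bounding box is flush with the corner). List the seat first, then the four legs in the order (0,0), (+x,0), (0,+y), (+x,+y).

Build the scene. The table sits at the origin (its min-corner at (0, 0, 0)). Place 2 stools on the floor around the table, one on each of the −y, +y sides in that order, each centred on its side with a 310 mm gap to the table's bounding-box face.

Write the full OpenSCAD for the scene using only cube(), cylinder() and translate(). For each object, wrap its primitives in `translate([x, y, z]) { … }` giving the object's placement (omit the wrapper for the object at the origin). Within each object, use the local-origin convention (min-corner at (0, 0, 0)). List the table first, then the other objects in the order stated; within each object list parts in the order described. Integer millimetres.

translate([0, 0, 683]) cube([970, 727, 28]);
translate([74, 74, 0]) cylinder(h = 683, r = 20);
translate([896, 74, 0]) cylinder(h = 683, r = 20);
translate([74, 653, 0]) cylinder(h = 683, r = 20);
translate([896, 653, 0]) cylinder(h = 683, r = 20);
translate([305, -661, 0]) {
  translate([0, 0, 355]) cube([360, 351, 38]);
  translate([16, 16, 0]) cylinder(h = 355, r = 16);
  translate([344, 16, 0]) cylinder(h = 355, r = 16);
  translate([16, 335, 0]) cylinder(h = 355, r = 16);
  translate([344, 335, 0]) cylinder(h = 355, r = 16);
}
translate([305, 1037, 0]) {
  translate([0, 0, 355]) cube([360, 351, 38]);
  translate([16, 16, 0]) cylinder(h = 355, r = 16);
  translate([344, 16, 0]) cylinder(h = 355, r = 16);
  translate([16, 335, 0]) cylinder(h = 355, r = 16);
  translate([344, 335, 0]) cylinder(h = 355, r = 16);
}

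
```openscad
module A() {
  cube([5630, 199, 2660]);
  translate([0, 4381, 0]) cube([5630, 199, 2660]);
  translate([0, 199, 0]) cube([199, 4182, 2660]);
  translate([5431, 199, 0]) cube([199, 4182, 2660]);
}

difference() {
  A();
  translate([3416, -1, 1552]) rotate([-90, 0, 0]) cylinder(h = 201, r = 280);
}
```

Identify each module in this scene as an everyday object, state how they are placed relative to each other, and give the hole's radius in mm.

The subtracted cylinder has r = 280 mm.

A is a house frame. The house frame has a circular hole through its front wall. The hole's radius is 280 mm.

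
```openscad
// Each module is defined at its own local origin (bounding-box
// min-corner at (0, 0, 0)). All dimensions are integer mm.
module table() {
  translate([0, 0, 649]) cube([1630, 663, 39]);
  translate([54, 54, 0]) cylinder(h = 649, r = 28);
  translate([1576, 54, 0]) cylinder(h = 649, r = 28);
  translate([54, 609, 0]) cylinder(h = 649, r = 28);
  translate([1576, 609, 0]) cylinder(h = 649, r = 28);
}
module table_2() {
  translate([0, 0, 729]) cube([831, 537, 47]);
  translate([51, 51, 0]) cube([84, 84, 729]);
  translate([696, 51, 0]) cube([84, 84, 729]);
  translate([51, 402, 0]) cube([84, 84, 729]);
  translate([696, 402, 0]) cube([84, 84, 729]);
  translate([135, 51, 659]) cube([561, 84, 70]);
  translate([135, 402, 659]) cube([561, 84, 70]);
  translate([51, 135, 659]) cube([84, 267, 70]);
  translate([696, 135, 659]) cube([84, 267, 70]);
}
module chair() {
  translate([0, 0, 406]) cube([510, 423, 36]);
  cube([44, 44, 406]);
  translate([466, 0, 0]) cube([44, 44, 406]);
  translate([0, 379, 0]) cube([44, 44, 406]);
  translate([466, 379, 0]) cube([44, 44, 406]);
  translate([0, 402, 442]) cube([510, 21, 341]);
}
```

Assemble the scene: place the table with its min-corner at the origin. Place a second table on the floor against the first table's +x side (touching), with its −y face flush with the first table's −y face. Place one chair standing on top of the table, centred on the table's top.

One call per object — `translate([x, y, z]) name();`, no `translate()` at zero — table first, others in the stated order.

table();
translate([1630, 0, 0]) table_2();
translate([560, 120, 688]) chair();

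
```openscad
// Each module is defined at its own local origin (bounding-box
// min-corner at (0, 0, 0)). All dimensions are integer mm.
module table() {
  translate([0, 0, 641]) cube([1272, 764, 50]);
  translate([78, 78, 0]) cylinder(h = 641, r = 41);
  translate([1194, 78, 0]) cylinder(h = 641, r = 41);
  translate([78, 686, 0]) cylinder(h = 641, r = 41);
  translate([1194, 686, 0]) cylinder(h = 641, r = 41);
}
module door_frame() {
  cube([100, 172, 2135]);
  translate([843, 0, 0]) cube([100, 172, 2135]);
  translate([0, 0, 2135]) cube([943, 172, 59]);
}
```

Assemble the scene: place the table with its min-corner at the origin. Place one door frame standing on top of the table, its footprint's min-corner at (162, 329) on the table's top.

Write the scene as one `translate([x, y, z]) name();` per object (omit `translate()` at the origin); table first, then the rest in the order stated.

table();
translate([162, 329, 691]) door_frame();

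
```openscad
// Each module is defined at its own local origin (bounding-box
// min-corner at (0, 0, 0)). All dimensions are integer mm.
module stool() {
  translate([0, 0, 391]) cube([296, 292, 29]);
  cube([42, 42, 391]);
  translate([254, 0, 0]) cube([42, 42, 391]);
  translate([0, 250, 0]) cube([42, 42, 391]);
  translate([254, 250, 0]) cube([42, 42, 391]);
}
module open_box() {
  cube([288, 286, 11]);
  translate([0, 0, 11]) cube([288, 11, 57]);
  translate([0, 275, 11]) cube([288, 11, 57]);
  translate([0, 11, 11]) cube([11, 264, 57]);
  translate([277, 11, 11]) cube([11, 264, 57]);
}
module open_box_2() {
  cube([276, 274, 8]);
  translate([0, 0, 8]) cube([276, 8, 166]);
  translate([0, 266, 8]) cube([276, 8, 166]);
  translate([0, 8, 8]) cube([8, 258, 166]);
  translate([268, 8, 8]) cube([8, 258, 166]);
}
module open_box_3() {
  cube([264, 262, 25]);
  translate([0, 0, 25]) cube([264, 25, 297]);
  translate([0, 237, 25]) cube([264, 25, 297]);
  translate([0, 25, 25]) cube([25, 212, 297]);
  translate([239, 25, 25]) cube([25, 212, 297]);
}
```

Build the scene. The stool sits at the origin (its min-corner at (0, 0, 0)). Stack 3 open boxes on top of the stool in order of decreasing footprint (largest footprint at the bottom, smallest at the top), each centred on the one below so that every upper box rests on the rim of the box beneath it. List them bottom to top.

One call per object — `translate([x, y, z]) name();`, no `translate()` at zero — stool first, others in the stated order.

stool();
translate([4, 3, 420]) open_box();
translate([10, 9, 488]) open_box_2();
translate([16, 15, 662]) open_box_3();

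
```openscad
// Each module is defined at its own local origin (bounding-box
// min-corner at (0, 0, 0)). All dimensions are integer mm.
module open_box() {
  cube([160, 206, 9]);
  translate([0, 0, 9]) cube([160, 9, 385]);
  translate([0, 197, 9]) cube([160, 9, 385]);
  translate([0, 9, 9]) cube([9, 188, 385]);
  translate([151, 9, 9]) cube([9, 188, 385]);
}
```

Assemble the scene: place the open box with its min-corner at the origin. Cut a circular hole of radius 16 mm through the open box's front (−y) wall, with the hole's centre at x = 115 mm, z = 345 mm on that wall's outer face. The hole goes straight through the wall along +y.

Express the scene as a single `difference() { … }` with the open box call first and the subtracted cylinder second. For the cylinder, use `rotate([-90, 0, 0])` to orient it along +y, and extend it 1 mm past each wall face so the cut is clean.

difference() {
  open_box();
  translate([115, -1, 345]) rotate([-90, 0, 0]) cylinder(h = 11, r = 16);
}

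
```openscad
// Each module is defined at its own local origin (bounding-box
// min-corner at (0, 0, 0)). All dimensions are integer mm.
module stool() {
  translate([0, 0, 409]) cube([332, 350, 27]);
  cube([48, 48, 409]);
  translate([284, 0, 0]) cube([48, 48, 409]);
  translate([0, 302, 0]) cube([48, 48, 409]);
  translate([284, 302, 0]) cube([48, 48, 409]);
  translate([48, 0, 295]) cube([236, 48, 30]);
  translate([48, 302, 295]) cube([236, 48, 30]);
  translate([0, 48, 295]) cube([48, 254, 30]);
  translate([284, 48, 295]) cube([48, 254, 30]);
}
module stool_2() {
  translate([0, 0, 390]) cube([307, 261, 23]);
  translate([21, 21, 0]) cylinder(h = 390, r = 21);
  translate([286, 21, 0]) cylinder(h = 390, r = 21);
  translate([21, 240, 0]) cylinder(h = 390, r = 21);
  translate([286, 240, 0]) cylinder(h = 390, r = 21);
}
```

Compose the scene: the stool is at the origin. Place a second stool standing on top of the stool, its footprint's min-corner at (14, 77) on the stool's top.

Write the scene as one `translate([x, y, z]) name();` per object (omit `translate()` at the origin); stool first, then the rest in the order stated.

stool();
translate([14, 77, 436]) stool_2();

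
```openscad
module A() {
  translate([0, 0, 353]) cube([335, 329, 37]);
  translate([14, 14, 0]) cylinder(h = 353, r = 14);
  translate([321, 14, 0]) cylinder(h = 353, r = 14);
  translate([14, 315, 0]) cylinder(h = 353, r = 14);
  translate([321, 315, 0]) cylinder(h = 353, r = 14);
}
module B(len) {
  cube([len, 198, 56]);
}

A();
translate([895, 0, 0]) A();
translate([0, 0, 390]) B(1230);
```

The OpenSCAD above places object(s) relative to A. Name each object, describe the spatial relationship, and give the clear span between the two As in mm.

A is a stool. B is a beam. A beam spans the tops of two stools. The clear span between the two stools is 560 mm.

Second stool starts at x = 895; first ends at x = 335; clear span = 895 − 335 = 560 mm.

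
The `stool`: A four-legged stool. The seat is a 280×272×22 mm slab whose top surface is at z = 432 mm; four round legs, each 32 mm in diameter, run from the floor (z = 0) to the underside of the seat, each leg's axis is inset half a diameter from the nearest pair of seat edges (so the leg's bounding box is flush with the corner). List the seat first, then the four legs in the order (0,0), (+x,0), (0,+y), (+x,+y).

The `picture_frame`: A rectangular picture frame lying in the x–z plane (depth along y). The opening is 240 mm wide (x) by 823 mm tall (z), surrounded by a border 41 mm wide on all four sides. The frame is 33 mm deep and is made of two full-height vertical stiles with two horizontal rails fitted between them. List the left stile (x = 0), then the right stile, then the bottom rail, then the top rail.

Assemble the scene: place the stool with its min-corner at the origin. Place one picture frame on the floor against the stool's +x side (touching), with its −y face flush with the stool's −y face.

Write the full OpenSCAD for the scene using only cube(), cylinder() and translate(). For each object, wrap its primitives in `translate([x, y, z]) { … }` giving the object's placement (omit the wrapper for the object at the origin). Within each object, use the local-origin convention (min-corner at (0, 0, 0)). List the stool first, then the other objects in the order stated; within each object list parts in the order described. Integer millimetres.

translate([0, 0, 410]) cube([280, 272, 22]);
translate([16, 16, 0]) cylinder(h = 410, r = 16);
translate([264, 16, 0]) cylinder(h = 410, r = 16);
translate([16, 256, 0]) cylinder(h = 410, r = 16);
translate([264, 256, 0]) cylinder(h = 410, r = 16);
translate([280, 0, 0]) {
  cube([41, 33, 905]);
  translate([281, 0, 0]) cube([41, 33, 905]);
  translate([41, 0, 0]) cube([240, 33, 41]);
  translate([41, 0, 864]) cube([240, 33, 41]);
}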